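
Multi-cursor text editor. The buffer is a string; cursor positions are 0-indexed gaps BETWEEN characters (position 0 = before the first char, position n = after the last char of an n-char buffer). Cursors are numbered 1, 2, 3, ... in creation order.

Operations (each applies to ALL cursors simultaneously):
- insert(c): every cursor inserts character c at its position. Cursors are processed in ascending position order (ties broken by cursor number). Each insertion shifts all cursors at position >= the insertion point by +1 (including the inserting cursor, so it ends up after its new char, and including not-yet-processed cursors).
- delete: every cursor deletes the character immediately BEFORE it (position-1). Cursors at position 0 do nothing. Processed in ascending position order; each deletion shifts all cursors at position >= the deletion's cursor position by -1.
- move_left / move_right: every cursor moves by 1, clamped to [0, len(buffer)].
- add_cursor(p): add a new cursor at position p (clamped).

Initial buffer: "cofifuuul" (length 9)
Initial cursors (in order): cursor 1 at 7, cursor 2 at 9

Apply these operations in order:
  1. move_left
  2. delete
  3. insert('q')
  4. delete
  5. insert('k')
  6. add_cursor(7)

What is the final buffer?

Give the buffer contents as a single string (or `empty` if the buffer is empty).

After op 1 (move_left): buffer="cofifuuul" (len 9), cursors c1@6 c2@8, authorship .........
After op 2 (delete): buffer="cofiful" (len 7), cursors c1@5 c2@6, authorship .......
After op 3 (insert('q')): buffer="cofifquql" (len 9), cursors c1@6 c2@8, authorship .....1.2.
After op 4 (delete): buffer="cofiful" (len 7), cursors c1@5 c2@6, authorship .......
After op 5 (insert('k')): buffer="cofifkukl" (len 9), cursors c1@6 c2@8, authorship .....1.2.
After op 6 (add_cursor(7)): buffer="cofifkukl" (len 9), cursors c1@6 c3@7 c2@8, authorship .....1.2.

Answer: cofifkukl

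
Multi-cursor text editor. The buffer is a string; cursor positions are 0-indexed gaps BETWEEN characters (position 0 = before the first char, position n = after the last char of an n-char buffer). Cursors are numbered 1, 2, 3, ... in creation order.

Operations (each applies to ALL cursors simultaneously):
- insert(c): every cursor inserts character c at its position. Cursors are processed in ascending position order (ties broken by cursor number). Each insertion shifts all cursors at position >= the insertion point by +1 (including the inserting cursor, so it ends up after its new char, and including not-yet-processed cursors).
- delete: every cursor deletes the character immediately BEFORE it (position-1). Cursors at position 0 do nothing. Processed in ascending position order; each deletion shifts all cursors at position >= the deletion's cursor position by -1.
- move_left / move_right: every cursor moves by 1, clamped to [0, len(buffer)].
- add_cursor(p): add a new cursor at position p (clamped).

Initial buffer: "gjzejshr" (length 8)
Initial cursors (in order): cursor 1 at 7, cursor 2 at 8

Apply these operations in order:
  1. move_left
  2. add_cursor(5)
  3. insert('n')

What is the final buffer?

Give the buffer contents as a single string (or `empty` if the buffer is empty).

After op 1 (move_left): buffer="gjzejshr" (len 8), cursors c1@6 c2@7, authorship ........
After op 2 (add_cursor(5)): buffer="gjzejshr" (len 8), cursors c3@5 c1@6 c2@7, authorship ........
After op 3 (insert('n')): buffer="gjzejnsnhnr" (len 11), cursors c3@6 c1@8 c2@10, authorship .....3.1.2.

Answer: gjzejnsnhnr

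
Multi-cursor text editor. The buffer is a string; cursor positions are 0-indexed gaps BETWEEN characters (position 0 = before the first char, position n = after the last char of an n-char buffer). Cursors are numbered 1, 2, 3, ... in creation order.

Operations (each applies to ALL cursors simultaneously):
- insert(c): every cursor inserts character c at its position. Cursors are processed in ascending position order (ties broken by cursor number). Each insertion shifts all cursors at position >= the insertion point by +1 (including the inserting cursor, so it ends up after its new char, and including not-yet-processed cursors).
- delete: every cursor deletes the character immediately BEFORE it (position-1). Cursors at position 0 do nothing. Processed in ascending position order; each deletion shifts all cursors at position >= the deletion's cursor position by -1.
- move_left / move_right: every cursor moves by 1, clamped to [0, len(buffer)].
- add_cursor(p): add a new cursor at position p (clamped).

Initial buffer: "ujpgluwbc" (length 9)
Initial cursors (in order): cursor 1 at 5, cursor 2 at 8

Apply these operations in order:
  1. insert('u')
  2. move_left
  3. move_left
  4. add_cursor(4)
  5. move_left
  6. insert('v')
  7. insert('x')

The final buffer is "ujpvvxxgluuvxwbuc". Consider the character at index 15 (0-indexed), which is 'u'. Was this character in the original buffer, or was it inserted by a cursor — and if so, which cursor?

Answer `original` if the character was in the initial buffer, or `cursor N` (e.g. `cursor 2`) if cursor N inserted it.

Answer: cursor 2

Derivation:
After op 1 (insert('u')): buffer="ujpgluuwbuc" (len 11), cursors c1@6 c2@10, authorship .....1...2.
After op 2 (move_left): buffer="ujpgluuwbuc" (len 11), cursors c1@5 c2@9, authorship .....1...2.
After op 3 (move_left): buffer="ujpgluuwbuc" (len 11), cursors c1@4 c2@8, authorship .....1...2.
After op 4 (add_cursor(4)): buffer="ujpgluuwbuc" (len 11), cursors c1@4 c3@4 c2@8, authorship .....1...2.
After op 5 (move_left): buffer="ujpgluuwbuc" (len 11), cursors c1@3 c3@3 c2@7, authorship .....1...2.
After op 6 (insert('v')): buffer="ujpvvgluuvwbuc" (len 14), cursors c1@5 c3@5 c2@10, authorship ...13..1.2..2.
After op 7 (insert('x')): buffer="ujpvvxxgluuvxwbuc" (len 17), cursors c1@7 c3@7 c2@13, authorship ...1313..1.22..2.
Authorship (.=original, N=cursor N): . . . 1 3 1 3 . . 1 . 2 2 . . 2 .
Index 15: author = 2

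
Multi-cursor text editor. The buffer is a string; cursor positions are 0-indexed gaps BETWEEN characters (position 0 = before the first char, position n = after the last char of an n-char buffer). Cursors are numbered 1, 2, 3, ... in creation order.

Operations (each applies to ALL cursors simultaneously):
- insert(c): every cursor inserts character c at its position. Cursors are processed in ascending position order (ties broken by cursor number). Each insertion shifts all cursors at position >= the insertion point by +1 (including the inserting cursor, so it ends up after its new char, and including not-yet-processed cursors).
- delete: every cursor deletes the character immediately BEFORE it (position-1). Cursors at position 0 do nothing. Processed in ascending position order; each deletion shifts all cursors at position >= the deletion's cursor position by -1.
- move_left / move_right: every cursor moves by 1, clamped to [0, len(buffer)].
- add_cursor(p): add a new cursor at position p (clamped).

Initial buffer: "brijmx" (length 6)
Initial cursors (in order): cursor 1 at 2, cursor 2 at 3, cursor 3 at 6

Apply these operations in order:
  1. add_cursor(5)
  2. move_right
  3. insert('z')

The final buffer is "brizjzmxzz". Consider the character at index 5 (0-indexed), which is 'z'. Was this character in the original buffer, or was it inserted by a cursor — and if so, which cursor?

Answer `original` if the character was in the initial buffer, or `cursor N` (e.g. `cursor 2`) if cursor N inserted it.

Answer: cursor 2

Derivation:
After op 1 (add_cursor(5)): buffer="brijmx" (len 6), cursors c1@2 c2@3 c4@5 c3@6, authorship ......
After op 2 (move_right): buffer="brijmx" (len 6), cursors c1@3 c2@4 c3@6 c4@6, authorship ......
After op 3 (insert('z')): buffer="brizjzmxzz" (len 10), cursors c1@4 c2@6 c3@10 c4@10, authorship ...1.2..34
Authorship (.=original, N=cursor N): . . . 1 . 2 . . 3 4
Index 5: author = 2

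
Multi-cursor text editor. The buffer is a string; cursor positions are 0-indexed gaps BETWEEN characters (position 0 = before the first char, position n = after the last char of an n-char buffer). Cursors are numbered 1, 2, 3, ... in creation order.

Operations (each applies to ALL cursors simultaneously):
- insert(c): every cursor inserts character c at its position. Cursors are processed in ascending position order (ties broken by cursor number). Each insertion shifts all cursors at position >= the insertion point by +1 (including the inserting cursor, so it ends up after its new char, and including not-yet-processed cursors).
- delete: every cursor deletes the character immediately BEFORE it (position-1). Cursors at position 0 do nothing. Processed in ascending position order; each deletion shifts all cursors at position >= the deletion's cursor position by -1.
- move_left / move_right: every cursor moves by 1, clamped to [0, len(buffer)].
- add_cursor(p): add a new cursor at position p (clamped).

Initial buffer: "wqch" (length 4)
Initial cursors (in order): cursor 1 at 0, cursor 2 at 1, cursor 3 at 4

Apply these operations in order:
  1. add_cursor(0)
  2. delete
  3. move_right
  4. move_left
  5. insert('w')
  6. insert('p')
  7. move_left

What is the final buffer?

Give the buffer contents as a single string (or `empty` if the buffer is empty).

Answer: wwwpppqwpc

Derivation:
After op 1 (add_cursor(0)): buffer="wqch" (len 4), cursors c1@0 c4@0 c2@1 c3@4, authorship ....
After op 2 (delete): buffer="qc" (len 2), cursors c1@0 c2@0 c4@0 c3@2, authorship ..
After op 3 (move_right): buffer="qc" (len 2), cursors c1@1 c2@1 c4@1 c3@2, authorship ..
After op 4 (move_left): buffer="qc" (len 2), cursors c1@0 c2@0 c4@0 c3@1, authorship ..
After op 5 (insert('w')): buffer="wwwqwc" (len 6), cursors c1@3 c2@3 c4@3 c3@5, authorship 124.3.
After op 6 (insert('p')): buffer="wwwpppqwpc" (len 10), cursors c1@6 c2@6 c4@6 c3@9, authorship 124124.33.
After op 7 (move_left): buffer="wwwpppqwpc" (len 10), cursors c1@5 c2@5 c4@5 c3@8, authorship 124124.33.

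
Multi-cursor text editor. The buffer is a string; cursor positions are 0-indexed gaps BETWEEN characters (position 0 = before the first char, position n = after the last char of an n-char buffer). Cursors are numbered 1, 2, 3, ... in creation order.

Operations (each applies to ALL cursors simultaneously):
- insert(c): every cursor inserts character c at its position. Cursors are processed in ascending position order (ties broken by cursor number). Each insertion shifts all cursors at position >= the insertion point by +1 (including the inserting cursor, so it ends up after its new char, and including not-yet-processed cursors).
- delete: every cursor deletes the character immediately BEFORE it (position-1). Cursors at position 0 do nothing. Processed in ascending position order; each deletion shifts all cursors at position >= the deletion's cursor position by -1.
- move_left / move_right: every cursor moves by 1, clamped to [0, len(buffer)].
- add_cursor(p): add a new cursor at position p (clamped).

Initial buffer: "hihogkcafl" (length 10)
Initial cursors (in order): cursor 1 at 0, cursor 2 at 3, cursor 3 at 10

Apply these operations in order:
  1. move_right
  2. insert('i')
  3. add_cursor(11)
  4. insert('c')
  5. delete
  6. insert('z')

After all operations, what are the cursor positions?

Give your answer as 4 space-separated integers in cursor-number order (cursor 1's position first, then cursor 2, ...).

Answer: 3 8 17 14

Derivation:
After op 1 (move_right): buffer="hihogkcafl" (len 10), cursors c1@1 c2@4 c3@10, authorship ..........
After op 2 (insert('i')): buffer="hiihoigkcafli" (len 13), cursors c1@2 c2@6 c3@13, authorship .1...2......3
After op 3 (add_cursor(11)): buffer="hiihoigkcafli" (len 13), cursors c1@2 c2@6 c4@11 c3@13, authorship .1...2......3
After op 4 (insert('c')): buffer="hicihoicgkcafclic" (len 17), cursors c1@3 c2@8 c4@14 c3@17, authorship .11...22.....4.33
After op 5 (delete): buffer="hiihoigkcafli" (len 13), cursors c1@2 c2@6 c4@11 c3@13, authorship .1...2......3
After op 6 (insert('z')): buffer="hizihoizgkcafzliz" (len 17), cursors c1@3 c2@8 c4@14 c3@17, authorship .11...22.....4.33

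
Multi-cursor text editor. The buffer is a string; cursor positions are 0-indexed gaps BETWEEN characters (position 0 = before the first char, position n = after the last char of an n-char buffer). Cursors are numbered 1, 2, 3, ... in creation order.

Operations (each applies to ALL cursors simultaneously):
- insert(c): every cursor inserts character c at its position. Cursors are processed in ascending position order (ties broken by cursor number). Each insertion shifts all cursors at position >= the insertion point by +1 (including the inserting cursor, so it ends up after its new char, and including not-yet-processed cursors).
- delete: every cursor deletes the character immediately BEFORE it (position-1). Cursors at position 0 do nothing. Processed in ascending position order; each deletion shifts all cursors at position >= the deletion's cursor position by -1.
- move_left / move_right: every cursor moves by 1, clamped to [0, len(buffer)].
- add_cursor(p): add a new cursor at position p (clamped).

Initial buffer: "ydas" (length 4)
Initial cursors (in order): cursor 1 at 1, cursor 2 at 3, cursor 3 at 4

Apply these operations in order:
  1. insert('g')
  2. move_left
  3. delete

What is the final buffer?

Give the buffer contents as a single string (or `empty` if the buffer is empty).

After op 1 (insert('g')): buffer="ygdagsg" (len 7), cursors c1@2 c2@5 c3@7, authorship .1..2.3
After op 2 (move_left): buffer="ygdagsg" (len 7), cursors c1@1 c2@4 c3@6, authorship .1..2.3
After op 3 (delete): buffer="gdgg" (len 4), cursors c1@0 c2@2 c3@3, authorship 1.23

Answer: gdgg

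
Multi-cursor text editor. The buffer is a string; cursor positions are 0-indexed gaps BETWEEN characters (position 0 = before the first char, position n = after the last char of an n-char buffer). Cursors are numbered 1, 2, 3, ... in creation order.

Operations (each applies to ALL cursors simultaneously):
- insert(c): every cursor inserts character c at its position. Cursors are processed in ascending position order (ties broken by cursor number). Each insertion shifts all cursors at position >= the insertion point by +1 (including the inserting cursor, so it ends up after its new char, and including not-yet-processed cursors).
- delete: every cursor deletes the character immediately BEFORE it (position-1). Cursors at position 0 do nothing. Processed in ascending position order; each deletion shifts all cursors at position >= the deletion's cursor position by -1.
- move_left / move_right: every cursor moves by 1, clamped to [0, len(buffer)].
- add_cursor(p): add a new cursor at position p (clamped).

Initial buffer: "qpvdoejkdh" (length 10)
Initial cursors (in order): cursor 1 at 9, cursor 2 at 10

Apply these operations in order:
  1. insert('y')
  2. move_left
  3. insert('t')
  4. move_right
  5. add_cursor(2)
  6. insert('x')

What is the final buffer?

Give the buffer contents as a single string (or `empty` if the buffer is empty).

Answer: qpxvdoejkdtyxhtyx

Derivation:
After op 1 (insert('y')): buffer="qpvdoejkdyhy" (len 12), cursors c1@10 c2@12, authorship .........1.2
After op 2 (move_left): buffer="qpvdoejkdyhy" (len 12), cursors c1@9 c2@11, authorship .........1.2
After op 3 (insert('t')): buffer="qpvdoejkdtyhty" (len 14), cursors c1@10 c2@13, authorship .........11.22
After op 4 (move_right): buffer="qpvdoejkdtyhty" (len 14), cursors c1@11 c2@14, authorship .........11.22
After op 5 (add_cursor(2)): buffer="qpvdoejkdtyhty" (len 14), cursors c3@2 c1@11 c2@14, authorship .........11.22
After op 6 (insert('x')): buffer="qpxvdoejkdtyxhtyx" (len 17), cursors c3@3 c1@13 c2@17, authorship ..3.......111.222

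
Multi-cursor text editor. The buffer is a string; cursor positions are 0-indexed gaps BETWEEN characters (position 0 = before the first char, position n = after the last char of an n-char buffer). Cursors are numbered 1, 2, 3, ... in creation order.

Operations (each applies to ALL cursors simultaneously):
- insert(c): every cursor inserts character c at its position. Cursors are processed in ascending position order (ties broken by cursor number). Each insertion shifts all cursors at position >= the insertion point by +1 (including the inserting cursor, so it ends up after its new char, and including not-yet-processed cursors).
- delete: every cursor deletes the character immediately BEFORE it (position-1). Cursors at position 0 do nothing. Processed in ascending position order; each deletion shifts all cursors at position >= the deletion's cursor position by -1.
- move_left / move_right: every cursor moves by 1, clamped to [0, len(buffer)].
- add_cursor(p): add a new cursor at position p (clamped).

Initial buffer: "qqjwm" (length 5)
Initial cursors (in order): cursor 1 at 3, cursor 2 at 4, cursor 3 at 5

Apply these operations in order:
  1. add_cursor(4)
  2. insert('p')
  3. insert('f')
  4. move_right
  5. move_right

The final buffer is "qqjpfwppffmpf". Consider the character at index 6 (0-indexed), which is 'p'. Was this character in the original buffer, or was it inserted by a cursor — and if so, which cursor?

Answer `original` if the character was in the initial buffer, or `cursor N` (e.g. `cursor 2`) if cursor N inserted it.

After op 1 (add_cursor(4)): buffer="qqjwm" (len 5), cursors c1@3 c2@4 c4@4 c3@5, authorship .....
After op 2 (insert('p')): buffer="qqjpwppmp" (len 9), cursors c1@4 c2@7 c4@7 c3@9, authorship ...1.24.3
After op 3 (insert('f')): buffer="qqjpfwppffmpf" (len 13), cursors c1@5 c2@10 c4@10 c3@13, authorship ...11.2424.33
After op 4 (move_right): buffer="qqjpfwppffmpf" (len 13), cursors c1@6 c2@11 c4@11 c3@13, authorship ...11.2424.33
After op 5 (move_right): buffer="qqjpfwppffmpf" (len 13), cursors c1@7 c2@12 c4@12 c3@13, authorship ...11.2424.33
Authorship (.=original, N=cursor N): . . . 1 1 . 2 4 2 4 . 3 3
Index 6: author = 2

Answer: cursor 2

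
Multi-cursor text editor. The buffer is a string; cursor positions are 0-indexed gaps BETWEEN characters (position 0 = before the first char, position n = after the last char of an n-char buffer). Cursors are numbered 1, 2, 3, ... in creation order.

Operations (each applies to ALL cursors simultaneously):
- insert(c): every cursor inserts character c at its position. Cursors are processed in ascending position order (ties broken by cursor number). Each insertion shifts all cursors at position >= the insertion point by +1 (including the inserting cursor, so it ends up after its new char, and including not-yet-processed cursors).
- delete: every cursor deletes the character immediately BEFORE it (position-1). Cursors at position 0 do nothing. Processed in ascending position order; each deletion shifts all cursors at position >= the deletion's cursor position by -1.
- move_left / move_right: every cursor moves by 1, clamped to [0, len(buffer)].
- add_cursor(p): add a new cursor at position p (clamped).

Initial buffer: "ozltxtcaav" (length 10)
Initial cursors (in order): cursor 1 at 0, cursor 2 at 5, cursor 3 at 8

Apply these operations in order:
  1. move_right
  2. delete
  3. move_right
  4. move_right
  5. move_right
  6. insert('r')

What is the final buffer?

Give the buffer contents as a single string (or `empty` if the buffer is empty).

Answer: zltrxcavrr

Derivation:
After op 1 (move_right): buffer="ozltxtcaav" (len 10), cursors c1@1 c2@6 c3@9, authorship ..........
After op 2 (delete): buffer="zltxcav" (len 7), cursors c1@0 c2@4 c3@6, authorship .......
After op 3 (move_right): buffer="zltxcav" (len 7), cursors c1@1 c2@5 c3@7, authorship .......
After op 4 (move_right): buffer="zltxcav" (len 7), cursors c1@2 c2@6 c3@7, authorship .......
After op 5 (move_right): buffer="zltxcav" (len 7), cursors c1@3 c2@7 c3@7, authorship .......
After op 6 (insert('r')): buffer="zltrxcavrr" (len 10), cursors c1@4 c2@10 c3@10, authorship ...1....23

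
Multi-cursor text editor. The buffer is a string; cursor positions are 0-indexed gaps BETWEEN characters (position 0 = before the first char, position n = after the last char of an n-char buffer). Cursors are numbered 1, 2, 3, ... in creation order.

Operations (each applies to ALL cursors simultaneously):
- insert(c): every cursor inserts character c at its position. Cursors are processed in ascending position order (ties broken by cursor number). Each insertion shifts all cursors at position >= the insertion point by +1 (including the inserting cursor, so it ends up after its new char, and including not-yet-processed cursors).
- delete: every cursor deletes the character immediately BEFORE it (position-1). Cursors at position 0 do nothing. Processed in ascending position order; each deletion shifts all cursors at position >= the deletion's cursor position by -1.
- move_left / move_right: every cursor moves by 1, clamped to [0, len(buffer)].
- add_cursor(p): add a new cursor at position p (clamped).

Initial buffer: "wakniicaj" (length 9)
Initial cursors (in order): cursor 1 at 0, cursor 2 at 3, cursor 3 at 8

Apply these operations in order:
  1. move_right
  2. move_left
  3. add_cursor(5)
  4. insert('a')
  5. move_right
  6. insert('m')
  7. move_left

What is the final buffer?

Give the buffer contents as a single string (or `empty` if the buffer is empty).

Answer: awmakanmiaimcaajm

Derivation:
After op 1 (move_right): buffer="wakniicaj" (len 9), cursors c1@1 c2@4 c3@9, authorship .........
After op 2 (move_left): buffer="wakniicaj" (len 9), cursors c1@0 c2@3 c3@8, authorship .........
After op 3 (add_cursor(5)): buffer="wakniicaj" (len 9), cursors c1@0 c2@3 c4@5 c3@8, authorship .........
After op 4 (insert('a')): buffer="awakaniaicaaj" (len 13), cursors c1@1 c2@5 c4@8 c3@12, authorship 1...2..4...3.
After op 5 (move_right): buffer="awakaniaicaaj" (len 13), cursors c1@2 c2@6 c4@9 c3@13, authorship 1...2..4...3.
After op 6 (insert('m')): buffer="awmakanmiaimcaajm" (len 17), cursors c1@3 c2@8 c4@12 c3@17, authorship 1.1..2.2.4.4..3.3
After op 7 (move_left): buffer="awmakanmiaimcaajm" (len 17), cursors c1@2 c2@7 c4@11 c3@16, authorship 1.1..2.2.4.4..3.3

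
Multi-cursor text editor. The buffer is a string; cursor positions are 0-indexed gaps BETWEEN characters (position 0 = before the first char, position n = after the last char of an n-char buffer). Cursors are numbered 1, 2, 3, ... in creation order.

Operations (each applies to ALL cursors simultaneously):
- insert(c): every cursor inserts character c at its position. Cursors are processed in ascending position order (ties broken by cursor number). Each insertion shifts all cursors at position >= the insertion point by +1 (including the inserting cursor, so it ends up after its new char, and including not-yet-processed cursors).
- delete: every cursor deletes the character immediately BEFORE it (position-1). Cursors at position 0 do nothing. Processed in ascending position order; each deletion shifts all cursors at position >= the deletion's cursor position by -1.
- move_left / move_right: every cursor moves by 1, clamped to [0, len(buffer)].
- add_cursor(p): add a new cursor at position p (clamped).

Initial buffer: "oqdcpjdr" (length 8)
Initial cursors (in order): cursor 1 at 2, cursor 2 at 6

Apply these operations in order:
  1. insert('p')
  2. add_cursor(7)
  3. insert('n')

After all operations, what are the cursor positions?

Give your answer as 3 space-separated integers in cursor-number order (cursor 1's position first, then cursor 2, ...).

After op 1 (insert('p')): buffer="oqpdcpjpdr" (len 10), cursors c1@3 c2@8, authorship ..1....2..
After op 2 (add_cursor(7)): buffer="oqpdcpjpdr" (len 10), cursors c1@3 c3@7 c2@8, authorship ..1....2..
After op 3 (insert('n')): buffer="oqpndcpjnpndr" (len 13), cursors c1@4 c3@9 c2@11, authorship ..11....322..

Answer: 4 11 9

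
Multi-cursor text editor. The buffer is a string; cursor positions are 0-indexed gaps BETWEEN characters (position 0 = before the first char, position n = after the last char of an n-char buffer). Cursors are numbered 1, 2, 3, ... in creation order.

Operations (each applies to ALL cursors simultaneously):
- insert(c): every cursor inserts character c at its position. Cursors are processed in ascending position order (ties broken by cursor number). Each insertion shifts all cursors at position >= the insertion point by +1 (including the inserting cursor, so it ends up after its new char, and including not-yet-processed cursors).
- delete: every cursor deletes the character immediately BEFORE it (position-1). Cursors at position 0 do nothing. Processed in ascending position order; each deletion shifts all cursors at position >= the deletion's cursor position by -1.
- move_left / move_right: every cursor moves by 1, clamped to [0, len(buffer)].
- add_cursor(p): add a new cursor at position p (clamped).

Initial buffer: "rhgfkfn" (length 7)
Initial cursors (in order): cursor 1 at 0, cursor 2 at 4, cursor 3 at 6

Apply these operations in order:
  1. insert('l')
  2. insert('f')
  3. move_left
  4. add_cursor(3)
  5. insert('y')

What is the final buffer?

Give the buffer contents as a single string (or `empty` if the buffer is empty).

Answer: lyfryhgflyfkflyfn

Derivation:
After op 1 (insert('l')): buffer="lrhgflkfln" (len 10), cursors c1@1 c2@6 c3@9, authorship 1....2..3.
After op 2 (insert('f')): buffer="lfrhgflfkflfn" (len 13), cursors c1@2 c2@8 c3@12, authorship 11....22..33.
After op 3 (move_left): buffer="lfrhgflfkflfn" (len 13), cursors c1@1 c2@7 c3@11, authorship 11....22..33.
After op 4 (add_cursor(3)): buffer="lfrhgflfkflfn" (len 13), cursors c1@1 c4@3 c2@7 c3@11, authorship 11....22..33.
After op 5 (insert('y')): buffer="lyfryhgflyfkflyfn" (len 17), cursors c1@2 c4@5 c2@10 c3@15, authorship 111.4...222..333.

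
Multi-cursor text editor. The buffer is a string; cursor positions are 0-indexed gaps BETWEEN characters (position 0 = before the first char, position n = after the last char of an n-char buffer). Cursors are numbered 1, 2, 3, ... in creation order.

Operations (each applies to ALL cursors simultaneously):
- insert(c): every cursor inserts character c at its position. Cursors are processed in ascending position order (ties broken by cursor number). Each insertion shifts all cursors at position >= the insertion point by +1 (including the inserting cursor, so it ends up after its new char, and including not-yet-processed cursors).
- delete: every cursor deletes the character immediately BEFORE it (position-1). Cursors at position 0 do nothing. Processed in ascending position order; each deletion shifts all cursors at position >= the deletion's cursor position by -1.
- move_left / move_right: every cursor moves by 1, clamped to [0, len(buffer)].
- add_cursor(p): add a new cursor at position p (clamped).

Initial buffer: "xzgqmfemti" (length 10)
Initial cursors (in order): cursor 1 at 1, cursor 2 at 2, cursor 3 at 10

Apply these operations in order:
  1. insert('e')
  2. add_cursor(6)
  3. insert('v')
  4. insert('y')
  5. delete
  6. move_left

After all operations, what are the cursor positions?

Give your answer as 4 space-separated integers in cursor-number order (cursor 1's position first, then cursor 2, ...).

Answer: 2 5 16 8

Derivation:
After op 1 (insert('e')): buffer="xezegqmfemtie" (len 13), cursors c1@2 c2@4 c3@13, authorship .1.2........3
After op 2 (add_cursor(6)): buffer="xezegqmfemtie" (len 13), cursors c1@2 c2@4 c4@6 c3@13, authorship .1.2........3
After op 3 (insert('v')): buffer="xevzevgqvmfemtiev" (len 17), cursors c1@3 c2@6 c4@9 c3@17, authorship .11.22..4......33
After op 4 (insert('y')): buffer="xevyzevygqvymfemtievy" (len 21), cursors c1@4 c2@8 c4@12 c3@21, authorship .111.222..44......333
After op 5 (delete): buffer="xevzevgqvmfemtiev" (len 17), cursors c1@3 c2@6 c4@9 c3@17, authorship .11.22..4......33
After op 6 (move_left): buffer="xevzevgqvmfemtiev" (len 17), cursors c1@2 c2@5 c4@8 c3@16, authorship .11.22..4......33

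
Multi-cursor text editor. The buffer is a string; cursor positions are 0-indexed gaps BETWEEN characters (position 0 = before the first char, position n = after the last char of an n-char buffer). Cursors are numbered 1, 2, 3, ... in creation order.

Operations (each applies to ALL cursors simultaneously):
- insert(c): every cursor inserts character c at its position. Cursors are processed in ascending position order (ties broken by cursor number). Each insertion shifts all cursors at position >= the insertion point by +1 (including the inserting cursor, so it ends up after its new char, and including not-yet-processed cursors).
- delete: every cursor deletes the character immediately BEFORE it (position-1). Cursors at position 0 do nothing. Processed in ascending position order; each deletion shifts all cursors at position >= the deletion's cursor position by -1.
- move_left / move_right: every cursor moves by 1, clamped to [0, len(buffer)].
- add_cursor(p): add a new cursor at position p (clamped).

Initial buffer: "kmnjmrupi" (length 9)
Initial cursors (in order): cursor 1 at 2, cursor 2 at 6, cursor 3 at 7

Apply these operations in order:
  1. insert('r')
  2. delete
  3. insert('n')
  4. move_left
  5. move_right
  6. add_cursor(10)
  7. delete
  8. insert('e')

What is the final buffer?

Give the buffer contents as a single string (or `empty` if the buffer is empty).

After op 1 (insert('r')): buffer="kmrnjmrrurpi" (len 12), cursors c1@3 c2@8 c3@10, authorship ..1....2.3..
After op 2 (delete): buffer="kmnjmrupi" (len 9), cursors c1@2 c2@6 c3@7, authorship .........
After op 3 (insert('n')): buffer="kmnnjmrnunpi" (len 12), cursors c1@3 c2@8 c3@10, authorship ..1....2.3..
After op 4 (move_left): buffer="kmnnjmrnunpi" (len 12), cursors c1@2 c2@7 c3@9, authorship ..1....2.3..
After op 5 (move_right): buffer="kmnnjmrnunpi" (len 12), cursors c1@3 c2@8 c3@10, authorship ..1....2.3..
After op 6 (add_cursor(10)): buffer="kmnnjmrnunpi" (len 12), cursors c1@3 c2@8 c3@10 c4@10, authorship ..1....2.3..
After op 7 (delete): buffer="kmnjmrpi" (len 8), cursors c1@2 c2@6 c3@6 c4@6, authorship ........
After op 8 (insert('e')): buffer="kmenjmreeepi" (len 12), cursors c1@3 c2@10 c3@10 c4@10, authorship ..1....234..

Answer: kmenjmreeepi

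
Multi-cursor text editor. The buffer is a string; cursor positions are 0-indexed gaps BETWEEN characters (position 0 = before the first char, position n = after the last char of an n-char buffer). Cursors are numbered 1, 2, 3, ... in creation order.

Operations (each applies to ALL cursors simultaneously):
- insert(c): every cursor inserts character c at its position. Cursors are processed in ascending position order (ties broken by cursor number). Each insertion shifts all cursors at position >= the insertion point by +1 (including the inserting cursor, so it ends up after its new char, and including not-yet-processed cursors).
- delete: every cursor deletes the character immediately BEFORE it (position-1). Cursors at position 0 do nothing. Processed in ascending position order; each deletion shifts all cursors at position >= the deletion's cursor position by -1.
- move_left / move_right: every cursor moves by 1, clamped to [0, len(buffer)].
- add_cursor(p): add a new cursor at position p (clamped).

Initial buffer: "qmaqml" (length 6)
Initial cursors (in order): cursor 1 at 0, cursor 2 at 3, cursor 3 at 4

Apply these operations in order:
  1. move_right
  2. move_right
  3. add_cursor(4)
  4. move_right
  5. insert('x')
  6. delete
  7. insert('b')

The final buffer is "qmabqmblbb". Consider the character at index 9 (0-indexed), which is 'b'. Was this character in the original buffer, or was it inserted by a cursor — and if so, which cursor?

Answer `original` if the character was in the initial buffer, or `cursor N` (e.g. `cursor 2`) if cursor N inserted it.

Answer: cursor 3

Derivation:
After op 1 (move_right): buffer="qmaqml" (len 6), cursors c1@1 c2@4 c3@5, authorship ......
After op 2 (move_right): buffer="qmaqml" (len 6), cursors c1@2 c2@5 c3@6, authorship ......
After op 3 (add_cursor(4)): buffer="qmaqml" (len 6), cursors c1@2 c4@4 c2@5 c3@6, authorship ......
After op 4 (move_right): buffer="qmaqml" (len 6), cursors c1@3 c4@5 c2@6 c3@6, authorship ......
After op 5 (insert('x')): buffer="qmaxqmxlxx" (len 10), cursors c1@4 c4@7 c2@10 c3@10, authorship ...1..4.23
After op 6 (delete): buffer="qmaqml" (len 6), cursors c1@3 c4@5 c2@6 c3@6, authorship ......
After op 7 (insert('b')): buffer="qmabqmblbb" (len 10), cursors c1@4 c4@7 c2@10 c3@10, authorship ...1..4.23
Authorship (.=original, N=cursor N): . . . 1 . . 4 . 2 3
Index 9: author = 3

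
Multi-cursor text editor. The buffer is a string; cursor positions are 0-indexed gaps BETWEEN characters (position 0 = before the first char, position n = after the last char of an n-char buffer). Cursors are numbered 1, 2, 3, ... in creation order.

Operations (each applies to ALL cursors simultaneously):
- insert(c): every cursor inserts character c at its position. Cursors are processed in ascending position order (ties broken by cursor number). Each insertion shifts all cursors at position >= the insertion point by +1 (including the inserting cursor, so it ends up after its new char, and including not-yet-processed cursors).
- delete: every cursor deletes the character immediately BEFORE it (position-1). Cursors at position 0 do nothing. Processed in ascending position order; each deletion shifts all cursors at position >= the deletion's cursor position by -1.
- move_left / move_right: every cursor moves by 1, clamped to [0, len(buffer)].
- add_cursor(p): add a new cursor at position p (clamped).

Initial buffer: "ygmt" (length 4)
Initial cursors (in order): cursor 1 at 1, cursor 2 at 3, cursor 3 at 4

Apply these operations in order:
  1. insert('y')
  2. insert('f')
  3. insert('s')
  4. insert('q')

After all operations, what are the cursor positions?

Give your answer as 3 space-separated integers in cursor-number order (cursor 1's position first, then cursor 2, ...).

After op 1 (insert('y')): buffer="yygmyty" (len 7), cursors c1@2 c2@5 c3@7, authorship .1..2.3
After op 2 (insert('f')): buffer="yyfgmyftyf" (len 10), cursors c1@3 c2@7 c3@10, authorship .11..22.33
After op 3 (insert('s')): buffer="yyfsgmyfstyfs" (len 13), cursors c1@4 c2@9 c3@13, authorship .111..222.333
After op 4 (insert('q')): buffer="yyfsqgmyfsqtyfsq" (len 16), cursors c1@5 c2@11 c3@16, authorship .1111..2222.3333

Answer: 5 11 16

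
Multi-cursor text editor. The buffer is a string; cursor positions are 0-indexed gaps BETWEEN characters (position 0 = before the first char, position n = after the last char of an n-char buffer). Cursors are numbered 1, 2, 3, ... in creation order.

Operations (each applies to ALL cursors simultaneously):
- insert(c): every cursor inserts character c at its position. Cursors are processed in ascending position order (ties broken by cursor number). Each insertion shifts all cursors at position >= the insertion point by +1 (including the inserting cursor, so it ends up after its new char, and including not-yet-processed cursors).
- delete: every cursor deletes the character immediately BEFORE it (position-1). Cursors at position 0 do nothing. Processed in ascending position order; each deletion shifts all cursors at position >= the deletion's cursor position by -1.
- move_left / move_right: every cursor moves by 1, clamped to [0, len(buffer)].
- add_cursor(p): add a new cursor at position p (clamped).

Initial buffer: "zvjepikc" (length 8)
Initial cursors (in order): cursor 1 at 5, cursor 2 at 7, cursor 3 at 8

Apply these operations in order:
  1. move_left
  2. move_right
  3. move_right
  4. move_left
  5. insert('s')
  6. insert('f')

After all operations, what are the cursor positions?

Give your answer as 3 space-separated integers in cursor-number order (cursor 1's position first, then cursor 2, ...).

Answer: 7 13 13

Derivation:
After op 1 (move_left): buffer="zvjepikc" (len 8), cursors c1@4 c2@6 c3@7, authorship ........
After op 2 (move_right): buffer="zvjepikc" (len 8), cursors c1@5 c2@7 c3@8, authorship ........
After op 3 (move_right): buffer="zvjepikc" (len 8), cursors c1@6 c2@8 c3@8, authorship ........
After op 4 (move_left): buffer="zvjepikc" (len 8), cursors c1@5 c2@7 c3@7, authorship ........
After op 5 (insert('s')): buffer="zvjepsikssc" (len 11), cursors c1@6 c2@10 c3@10, authorship .....1..23.
After op 6 (insert('f')): buffer="zvjepsfikssffc" (len 14), cursors c1@7 c2@13 c3@13, authorship .....11..2323.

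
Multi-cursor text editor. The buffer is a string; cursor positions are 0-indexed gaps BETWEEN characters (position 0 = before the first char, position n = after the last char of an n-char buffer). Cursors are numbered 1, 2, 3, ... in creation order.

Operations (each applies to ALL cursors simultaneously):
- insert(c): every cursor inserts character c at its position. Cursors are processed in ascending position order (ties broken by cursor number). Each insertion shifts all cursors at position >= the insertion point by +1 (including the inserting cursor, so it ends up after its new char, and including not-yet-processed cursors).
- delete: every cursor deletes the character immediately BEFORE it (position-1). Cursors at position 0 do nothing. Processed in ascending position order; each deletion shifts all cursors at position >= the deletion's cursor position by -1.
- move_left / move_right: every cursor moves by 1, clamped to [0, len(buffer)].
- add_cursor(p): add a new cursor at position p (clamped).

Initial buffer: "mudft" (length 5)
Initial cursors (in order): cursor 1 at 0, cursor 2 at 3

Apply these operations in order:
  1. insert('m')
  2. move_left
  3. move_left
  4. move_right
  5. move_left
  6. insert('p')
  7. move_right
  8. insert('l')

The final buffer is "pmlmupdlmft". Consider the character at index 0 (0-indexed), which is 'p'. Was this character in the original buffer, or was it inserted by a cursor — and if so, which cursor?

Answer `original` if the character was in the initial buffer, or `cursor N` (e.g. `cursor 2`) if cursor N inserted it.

After op 1 (insert('m')): buffer="mmudmft" (len 7), cursors c1@1 c2@5, authorship 1...2..
After op 2 (move_left): buffer="mmudmft" (len 7), cursors c1@0 c2@4, authorship 1...2..
After op 3 (move_left): buffer="mmudmft" (len 7), cursors c1@0 c2@3, authorship 1...2..
After op 4 (move_right): buffer="mmudmft" (len 7), cursors c1@1 c2@4, authorship 1...2..
After op 5 (move_left): buffer="mmudmft" (len 7), cursors c1@0 c2@3, authorship 1...2..
After op 6 (insert('p')): buffer="pmmupdmft" (len 9), cursors c1@1 c2@5, authorship 11..2.2..
After op 7 (move_right): buffer="pmmupdmft" (len 9), cursors c1@2 c2@6, authorship 11..2.2..
After op 8 (insert('l')): buffer="pmlmupdlmft" (len 11), cursors c1@3 c2@8, authorship 111..2.22..
Authorship (.=original, N=cursor N): 1 1 1 . . 2 . 2 2 . .
Index 0: author = 1

Answer: cursor 1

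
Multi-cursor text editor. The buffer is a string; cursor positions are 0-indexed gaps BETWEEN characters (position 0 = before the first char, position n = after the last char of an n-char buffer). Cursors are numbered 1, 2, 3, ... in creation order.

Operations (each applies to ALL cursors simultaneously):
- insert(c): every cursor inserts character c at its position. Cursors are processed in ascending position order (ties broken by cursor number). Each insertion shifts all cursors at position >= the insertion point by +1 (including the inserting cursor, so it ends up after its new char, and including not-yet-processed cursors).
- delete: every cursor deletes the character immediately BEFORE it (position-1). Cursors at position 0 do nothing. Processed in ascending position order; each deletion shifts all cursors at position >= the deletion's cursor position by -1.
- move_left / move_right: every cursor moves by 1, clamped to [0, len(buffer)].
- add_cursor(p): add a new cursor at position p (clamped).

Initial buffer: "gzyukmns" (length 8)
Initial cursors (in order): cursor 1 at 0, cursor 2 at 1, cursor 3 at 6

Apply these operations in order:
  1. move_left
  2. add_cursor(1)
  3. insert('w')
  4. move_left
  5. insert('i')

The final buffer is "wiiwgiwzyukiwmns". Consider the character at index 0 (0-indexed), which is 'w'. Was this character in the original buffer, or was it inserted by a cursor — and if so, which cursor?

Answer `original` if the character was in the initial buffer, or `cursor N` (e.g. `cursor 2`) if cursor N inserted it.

Answer: cursor 1

Derivation:
After op 1 (move_left): buffer="gzyukmns" (len 8), cursors c1@0 c2@0 c3@5, authorship ........
After op 2 (add_cursor(1)): buffer="gzyukmns" (len 8), cursors c1@0 c2@0 c4@1 c3@5, authorship ........
After op 3 (insert('w')): buffer="wwgwzyukwmns" (len 12), cursors c1@2 c2@2 c4@4 c3@9, authorship 12.4....3...
After op 4 (move_left): buffer="wwgwzyukwmns" (len 12), cursors c1@1 c2@1 c4@3 c3@8, authorship 12.4....3...
After op 5 (insert('i')): buffer="wiiwgiwzyukiwmns" (len 16), cursors c1@3 c2@3 c4@6 c3@12, authorship 1122.44....33...
Authorship (.=original, N=cursor N): 1 1 2 2 . 4 4 . . . . 3 3 . . .
Index 0: author = 1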